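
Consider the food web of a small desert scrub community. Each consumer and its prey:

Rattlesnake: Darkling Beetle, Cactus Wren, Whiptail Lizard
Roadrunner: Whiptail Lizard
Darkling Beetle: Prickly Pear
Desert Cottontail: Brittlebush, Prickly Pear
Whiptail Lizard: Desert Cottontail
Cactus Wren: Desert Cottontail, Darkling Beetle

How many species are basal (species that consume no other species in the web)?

Basal species (no prey listed): Brittlebush, Prickly Pear.
Count: 2.

2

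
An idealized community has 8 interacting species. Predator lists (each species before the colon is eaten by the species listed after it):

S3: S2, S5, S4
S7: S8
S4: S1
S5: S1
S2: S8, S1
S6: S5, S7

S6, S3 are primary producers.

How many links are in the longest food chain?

2 links

One longest chain: S3 → S2 → S8.
It has 3 species and 2 links.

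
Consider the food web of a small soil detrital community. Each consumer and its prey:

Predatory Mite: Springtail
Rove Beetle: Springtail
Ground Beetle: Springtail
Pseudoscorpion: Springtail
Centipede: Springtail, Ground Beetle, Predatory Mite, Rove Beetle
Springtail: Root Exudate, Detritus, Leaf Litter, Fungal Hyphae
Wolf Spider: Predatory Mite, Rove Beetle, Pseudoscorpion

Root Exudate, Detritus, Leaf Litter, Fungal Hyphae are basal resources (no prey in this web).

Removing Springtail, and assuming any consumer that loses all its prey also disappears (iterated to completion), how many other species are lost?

Remove Springtail.
Round 1: Ground Beetle (all prey gone), Predatory Mite (all prey gone), Rove Beetle (all prey gone), Pseudoscorpion (all prey gone) → extinct.
Round 2: Centipede (all prey gone), Wolf Spider (all prey gone) → extinct.
No further losses. Total secondary extinctions: 6.

6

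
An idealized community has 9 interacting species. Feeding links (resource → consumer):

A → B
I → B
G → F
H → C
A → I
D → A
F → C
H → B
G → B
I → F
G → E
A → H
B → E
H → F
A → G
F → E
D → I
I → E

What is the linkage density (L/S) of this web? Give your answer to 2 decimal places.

L/S = 2.00

There are L = 18 links among S = 9 species.
L/S = 18/9 = 2.0000 ≈ 2.00.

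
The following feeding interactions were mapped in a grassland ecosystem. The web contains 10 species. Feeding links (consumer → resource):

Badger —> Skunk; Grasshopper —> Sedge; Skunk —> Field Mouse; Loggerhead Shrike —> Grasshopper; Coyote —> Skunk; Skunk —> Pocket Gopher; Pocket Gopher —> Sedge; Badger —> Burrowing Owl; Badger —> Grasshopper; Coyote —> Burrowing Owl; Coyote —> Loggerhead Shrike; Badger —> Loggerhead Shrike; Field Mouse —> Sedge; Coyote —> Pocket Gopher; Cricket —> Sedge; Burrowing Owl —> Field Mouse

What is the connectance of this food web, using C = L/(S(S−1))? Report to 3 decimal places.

The web has S = 10 species and L = 16 feeding links.
C = L / (S(S−1)) = 16 / 90 = 0.1778 ≈ 0.178.

C = 0.178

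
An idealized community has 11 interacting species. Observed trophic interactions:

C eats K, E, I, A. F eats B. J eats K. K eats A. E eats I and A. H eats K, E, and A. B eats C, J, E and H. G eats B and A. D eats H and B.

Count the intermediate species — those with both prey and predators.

6

Intermediate species (has both prey and predators): K, E, H, C, J, B.
Count: 6.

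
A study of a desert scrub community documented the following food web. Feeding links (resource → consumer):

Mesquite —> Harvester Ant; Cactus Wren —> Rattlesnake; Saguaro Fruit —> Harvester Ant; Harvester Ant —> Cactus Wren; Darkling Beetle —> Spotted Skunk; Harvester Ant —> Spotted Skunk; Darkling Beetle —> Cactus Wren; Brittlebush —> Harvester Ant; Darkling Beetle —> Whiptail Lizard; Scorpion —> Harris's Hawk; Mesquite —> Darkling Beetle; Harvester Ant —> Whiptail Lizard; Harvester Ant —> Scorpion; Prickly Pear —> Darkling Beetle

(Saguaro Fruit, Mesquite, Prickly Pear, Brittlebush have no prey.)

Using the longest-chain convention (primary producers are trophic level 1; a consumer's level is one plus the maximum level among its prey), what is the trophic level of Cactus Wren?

Mesquite is a producer → level 1.
Darkling Beetle eats Mesquite (level 1); other prey at levels: Prickly Pear 1 → level 2.
Cactus Wren eats Darkling Beetle (level 2); other prey at levels: Harvester Ant 2 → level 3.

Trophic level 3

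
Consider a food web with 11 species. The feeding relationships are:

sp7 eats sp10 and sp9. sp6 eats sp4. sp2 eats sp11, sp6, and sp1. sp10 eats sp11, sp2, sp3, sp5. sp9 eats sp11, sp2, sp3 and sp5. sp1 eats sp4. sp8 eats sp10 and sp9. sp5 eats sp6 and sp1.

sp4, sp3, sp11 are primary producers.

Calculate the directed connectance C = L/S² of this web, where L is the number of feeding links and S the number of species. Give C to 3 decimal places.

C = 0.157

The web has S = 11 species and L = 19 feeding links.
C = L / S² = 19 / 121 = 0.1570 ≈ 0.157.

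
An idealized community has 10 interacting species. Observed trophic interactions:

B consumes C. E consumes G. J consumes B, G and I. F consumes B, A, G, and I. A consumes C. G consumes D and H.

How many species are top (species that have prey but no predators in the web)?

Top species (has prey, but nothing eats it): F, E, J.
Count: 3.

3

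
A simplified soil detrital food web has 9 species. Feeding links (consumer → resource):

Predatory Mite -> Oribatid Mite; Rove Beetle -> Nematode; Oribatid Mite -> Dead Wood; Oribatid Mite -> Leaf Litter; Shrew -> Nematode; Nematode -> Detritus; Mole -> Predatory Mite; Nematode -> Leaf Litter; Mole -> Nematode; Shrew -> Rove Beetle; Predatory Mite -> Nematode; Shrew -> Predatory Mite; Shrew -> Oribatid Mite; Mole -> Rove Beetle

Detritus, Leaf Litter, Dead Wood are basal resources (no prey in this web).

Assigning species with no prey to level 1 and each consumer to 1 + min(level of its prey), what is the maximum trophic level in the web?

Basal resources (level 1): Detritus, Leaf Litter, Dead Wood.
Following each consumer down to its lowest-level prey: Leaf Litter → Oribatid Mite → Predatory Mite (levels 1 through 3).
All prey of Predatory Mite (Oribatid Mite 2, Nematode 2) are at level 2 or above, so Predatory Mite is at level 1 + 2 = 3.
Every consumer has at least one prey at level 2 or below, so none exceeds level 3.

3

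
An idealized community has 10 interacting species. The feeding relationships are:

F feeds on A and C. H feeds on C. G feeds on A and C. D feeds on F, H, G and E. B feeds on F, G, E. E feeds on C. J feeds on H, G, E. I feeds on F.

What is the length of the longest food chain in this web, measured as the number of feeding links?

2 links

One longest chain: A → G → B.
It has 3 species and 2 links.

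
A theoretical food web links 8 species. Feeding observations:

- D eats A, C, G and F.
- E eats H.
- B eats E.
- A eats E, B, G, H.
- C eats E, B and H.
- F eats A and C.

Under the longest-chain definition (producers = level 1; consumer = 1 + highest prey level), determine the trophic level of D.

Trophic level 6

H is a producer → level 1.
E eats H → level 2.
B eats E → level 3.
C eats B (level 3); other prey at levels: H 1, E 2 → level 4.
F eats C (level 4); other prey at levels: A 4 → level 5.
D eats F (level 5); other prey at levels: G 1, C 4, A 4 → level 6.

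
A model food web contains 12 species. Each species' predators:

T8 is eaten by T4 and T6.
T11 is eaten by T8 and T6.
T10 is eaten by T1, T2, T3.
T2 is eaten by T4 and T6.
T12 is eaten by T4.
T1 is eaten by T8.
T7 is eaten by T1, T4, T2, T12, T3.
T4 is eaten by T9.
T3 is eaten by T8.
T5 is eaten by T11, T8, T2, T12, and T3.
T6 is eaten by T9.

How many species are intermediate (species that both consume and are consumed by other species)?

8

Intermediate species (has both prey and predators): T2, T11, T3, T12, T1, T8, T6, T4.
Count: 8.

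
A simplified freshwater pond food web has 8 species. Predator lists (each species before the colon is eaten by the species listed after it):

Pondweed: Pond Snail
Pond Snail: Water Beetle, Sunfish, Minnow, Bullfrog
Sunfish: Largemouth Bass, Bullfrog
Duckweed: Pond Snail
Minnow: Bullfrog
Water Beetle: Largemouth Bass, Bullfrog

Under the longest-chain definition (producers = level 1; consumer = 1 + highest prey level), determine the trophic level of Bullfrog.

Duckweed is a producer → level 1.
Pond Snail eats Duckweed (level 1); other prey at levels: Pondweed 1 → level 2.
Water Beetle eats Pond Snail → level 3.
Bullfrog eats Water Beetle (level 3); other prey at levels: Pond Snail 2, Sunfish 3, Minnow 3 → level 4.

Trophic level 4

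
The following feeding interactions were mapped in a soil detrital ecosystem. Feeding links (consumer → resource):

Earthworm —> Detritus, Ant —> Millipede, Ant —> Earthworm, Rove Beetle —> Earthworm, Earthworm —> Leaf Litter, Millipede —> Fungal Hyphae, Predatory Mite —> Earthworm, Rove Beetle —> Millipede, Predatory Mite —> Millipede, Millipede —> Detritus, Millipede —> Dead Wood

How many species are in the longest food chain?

3 species

One longest chain: Leaf Litter → Earthworm → Predatory Mite.
It has 3 species and 2 links.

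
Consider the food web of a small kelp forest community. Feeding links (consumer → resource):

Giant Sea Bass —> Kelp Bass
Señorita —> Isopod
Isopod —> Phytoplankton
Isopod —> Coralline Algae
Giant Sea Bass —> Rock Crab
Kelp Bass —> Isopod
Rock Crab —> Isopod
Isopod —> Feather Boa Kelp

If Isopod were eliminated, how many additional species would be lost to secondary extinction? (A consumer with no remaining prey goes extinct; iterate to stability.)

Remove Isopod.
Round 1: Rock Crab (all prey gone), Kelp Bass (all prey gone), Señorita (all prey gone) → extinct.
Round 2: Giant Sea Bass (all prey gone) → extinct.
No further losses. Total secondary extinctions: 4.

4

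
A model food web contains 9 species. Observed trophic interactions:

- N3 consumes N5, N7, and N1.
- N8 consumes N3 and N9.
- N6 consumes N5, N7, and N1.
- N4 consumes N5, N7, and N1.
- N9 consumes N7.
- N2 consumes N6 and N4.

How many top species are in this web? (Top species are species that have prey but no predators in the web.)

Top species (has prey, but nothing eats it): N8, N2.
Count: 2.

2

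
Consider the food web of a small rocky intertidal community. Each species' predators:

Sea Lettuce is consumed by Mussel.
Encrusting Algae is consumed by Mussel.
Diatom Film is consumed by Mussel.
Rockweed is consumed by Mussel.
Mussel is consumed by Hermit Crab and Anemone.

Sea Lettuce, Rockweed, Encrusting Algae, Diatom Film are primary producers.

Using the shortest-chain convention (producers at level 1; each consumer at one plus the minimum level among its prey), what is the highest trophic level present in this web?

3

Producers (level 1): Sea Lettuce, Rockweed, Encrusting Algae, Diatom Film.
Following each consumer down to its lowest-level prey: Sea Lettuce → Mussel → Hermit Crab (levels 1 through 3).
All prey of Hermit Crab (Mussel 2) are at level 2 or above, so Hermit Crab is at level 1 + 2 = 3.
Every consumer has at least one prey at level 2 or below, so none exceeds level 3.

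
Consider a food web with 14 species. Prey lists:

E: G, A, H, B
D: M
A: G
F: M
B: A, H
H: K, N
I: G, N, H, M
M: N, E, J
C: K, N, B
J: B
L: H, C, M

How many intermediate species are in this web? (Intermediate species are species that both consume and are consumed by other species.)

Intermediate species (has both prey and predators): A, H, B, C, E, J, M.
Count: 7.

7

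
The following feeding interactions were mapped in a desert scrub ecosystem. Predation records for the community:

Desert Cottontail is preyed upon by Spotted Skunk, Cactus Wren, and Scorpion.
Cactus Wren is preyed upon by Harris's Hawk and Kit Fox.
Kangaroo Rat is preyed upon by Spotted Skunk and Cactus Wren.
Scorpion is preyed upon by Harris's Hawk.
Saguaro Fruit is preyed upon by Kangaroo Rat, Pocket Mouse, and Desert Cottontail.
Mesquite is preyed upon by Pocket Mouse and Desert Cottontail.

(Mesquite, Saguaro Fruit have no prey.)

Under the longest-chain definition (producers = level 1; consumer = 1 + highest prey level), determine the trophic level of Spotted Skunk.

Trophic level 3

Mesquite is a producer → level 1.
Desert Cottontail eats Mesquite (level 1); other prey at levels: Saguaro Fruit 1 → level 2.
Spotted Skunk eats Desert Cottontail (level 2); other prey at levels: Kangaroo Rat 2 → level 3.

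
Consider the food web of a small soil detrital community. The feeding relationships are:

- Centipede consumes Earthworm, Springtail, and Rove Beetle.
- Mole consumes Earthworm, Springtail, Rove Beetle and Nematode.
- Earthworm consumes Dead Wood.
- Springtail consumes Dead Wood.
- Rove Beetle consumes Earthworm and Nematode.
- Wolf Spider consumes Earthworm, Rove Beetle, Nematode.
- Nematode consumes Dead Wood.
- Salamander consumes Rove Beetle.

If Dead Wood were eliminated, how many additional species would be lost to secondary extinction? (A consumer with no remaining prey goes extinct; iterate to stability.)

Remove Dead Wood.
Round 1: Nematode (all prey gone), Springtail (all prey gone), Earthworm (all prey gone) → extinct.
Round 2: Rove Beetle (all prey gone) → extinct.
Round 3: Wolf Spider (all prey gone), Salamander (all prey gone), Centipede (all prey gone), Mole (all prey gone) → extinct.
No further losses. Total secondary extinctions: 8.

8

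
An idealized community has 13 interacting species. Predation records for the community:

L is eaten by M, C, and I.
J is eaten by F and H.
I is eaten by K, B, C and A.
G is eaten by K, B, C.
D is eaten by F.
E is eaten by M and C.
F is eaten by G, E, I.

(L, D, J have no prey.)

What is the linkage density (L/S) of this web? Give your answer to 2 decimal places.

There are L = 18 links among S = 13 species.
L/S = 18/13 = 1.3846 ≈ 1.38.

L/S = 1.38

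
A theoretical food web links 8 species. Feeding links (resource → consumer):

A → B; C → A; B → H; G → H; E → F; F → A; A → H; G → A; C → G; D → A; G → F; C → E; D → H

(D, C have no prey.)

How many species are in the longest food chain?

One longest chain: C → E → F → A → B → H.
It has 6 species and 5 links.

6 species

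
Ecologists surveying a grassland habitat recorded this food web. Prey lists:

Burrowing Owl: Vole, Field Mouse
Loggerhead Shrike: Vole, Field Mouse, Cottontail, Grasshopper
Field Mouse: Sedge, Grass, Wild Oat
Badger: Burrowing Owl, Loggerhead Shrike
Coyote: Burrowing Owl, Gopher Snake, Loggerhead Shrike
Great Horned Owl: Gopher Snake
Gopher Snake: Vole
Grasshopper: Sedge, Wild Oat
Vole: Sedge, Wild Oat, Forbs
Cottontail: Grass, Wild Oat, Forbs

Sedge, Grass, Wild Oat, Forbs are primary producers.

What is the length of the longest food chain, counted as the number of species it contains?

4 species

One longest chain: Sedge → Vole → Burrowing Owl → Coyote.
It has 4 species and 3 links.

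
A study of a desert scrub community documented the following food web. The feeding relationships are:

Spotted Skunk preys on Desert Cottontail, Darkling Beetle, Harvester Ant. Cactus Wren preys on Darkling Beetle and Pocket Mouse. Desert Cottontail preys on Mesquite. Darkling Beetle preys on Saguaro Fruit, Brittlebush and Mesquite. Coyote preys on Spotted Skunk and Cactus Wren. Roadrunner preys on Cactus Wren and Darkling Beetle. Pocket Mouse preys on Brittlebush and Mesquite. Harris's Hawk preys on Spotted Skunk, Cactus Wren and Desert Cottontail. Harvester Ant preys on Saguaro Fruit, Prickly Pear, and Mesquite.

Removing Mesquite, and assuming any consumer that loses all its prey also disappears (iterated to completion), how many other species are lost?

1

Remove Mesquite.
Round 1: Desert Cottontail (all prey gone) → extinct.
No further losses. Total secondary extinctions: 1.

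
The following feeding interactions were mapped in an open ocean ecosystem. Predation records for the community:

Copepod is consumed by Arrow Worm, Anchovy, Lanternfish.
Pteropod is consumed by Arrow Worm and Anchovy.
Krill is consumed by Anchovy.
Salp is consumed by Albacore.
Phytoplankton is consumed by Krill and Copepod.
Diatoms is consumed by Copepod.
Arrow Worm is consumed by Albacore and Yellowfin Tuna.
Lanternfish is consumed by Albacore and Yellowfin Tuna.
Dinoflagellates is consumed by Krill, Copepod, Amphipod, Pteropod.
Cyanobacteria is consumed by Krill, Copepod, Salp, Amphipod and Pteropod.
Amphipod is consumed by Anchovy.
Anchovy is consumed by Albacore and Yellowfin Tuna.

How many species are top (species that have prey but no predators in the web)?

Top species (has prey, but nothing eats it): Yellowfin Tuna, Albacore.
Count: 2.

2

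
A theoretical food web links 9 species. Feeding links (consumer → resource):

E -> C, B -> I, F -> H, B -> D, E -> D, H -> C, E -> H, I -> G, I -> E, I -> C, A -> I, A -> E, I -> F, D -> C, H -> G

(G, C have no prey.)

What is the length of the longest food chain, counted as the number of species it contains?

One longest chain: G → H → F → I → B.
It has 5 species and 4 links.

5 species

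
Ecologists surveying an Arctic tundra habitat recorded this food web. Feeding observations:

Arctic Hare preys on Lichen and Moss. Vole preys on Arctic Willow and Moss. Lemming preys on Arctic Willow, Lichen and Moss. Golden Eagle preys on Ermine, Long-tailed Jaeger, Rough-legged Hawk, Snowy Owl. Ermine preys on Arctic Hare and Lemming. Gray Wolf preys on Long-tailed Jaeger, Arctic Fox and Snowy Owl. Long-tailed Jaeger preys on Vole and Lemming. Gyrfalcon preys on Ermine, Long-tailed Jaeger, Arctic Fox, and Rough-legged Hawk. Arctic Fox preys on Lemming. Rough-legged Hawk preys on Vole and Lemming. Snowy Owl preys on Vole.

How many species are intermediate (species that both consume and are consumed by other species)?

Intermediate species (has both prey and predators): Vole, Lemming, Arctic Hare, Arctic Fox, Ermine, Long-tailed Jaeger, Snowy Owl, Rough-legged Hawk.
Count: 8.

8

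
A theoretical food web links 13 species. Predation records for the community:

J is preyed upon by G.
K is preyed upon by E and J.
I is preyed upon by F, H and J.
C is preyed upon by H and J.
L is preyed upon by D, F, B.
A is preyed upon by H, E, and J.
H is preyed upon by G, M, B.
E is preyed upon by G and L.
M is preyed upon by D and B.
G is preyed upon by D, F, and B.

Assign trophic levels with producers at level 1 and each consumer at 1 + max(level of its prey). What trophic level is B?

Trophic level 4

C is a producer → level 1.
H eats C (level 1); other prey at levels: A 1, I 1 → level 2.
G eats H (level 2); other prey at levels: J 2, E 2 → level 3.
B eats G (level 3); other prey at levels: H 2, M 3, L 3 → level 4.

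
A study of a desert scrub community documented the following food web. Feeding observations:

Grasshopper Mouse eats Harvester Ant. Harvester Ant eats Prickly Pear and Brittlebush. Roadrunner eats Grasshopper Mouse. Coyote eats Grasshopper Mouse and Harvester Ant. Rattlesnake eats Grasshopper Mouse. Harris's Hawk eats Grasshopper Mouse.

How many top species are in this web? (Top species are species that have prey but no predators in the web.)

4

Top species (has prey, but nothing eats it): Coyote, Harris's Hawk, Rattlesnake, Roadrunner.
Count: 4.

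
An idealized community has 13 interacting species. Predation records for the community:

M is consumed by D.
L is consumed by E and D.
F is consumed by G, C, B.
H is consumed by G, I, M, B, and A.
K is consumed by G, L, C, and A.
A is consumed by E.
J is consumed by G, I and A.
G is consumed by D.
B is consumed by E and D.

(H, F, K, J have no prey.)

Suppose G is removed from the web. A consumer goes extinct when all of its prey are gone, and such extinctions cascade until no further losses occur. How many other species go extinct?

Remove G.
Every predator of it retains at least one other prey: D still has B, L, M.
No consumer loses all prey, so no secondary extinctions occur.

0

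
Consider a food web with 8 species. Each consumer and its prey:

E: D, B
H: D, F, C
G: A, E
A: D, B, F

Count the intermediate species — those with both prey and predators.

Intermediate species (has both prey and predators): A, E.
Count: 2.

2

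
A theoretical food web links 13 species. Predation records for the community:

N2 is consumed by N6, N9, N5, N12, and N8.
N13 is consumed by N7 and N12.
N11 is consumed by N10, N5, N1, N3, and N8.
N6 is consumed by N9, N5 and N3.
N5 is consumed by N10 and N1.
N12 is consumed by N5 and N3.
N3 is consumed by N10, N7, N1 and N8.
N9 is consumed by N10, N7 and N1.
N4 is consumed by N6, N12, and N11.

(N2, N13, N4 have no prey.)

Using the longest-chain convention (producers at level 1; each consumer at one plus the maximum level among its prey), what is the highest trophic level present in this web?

4

Producers (level 1): N2, N13, N4.
N2 → N12 → N3 → N8 gives N8 level 4.
No species has a prey at level 4, so no species reaches level 5.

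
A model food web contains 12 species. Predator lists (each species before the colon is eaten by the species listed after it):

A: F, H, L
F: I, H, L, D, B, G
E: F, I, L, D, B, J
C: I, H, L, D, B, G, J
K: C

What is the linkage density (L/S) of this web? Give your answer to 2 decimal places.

L/S = 1.92

There are L = 23 links among S = 12 species.
L/S = 23/12 = 1.9167 ≈ 1.92.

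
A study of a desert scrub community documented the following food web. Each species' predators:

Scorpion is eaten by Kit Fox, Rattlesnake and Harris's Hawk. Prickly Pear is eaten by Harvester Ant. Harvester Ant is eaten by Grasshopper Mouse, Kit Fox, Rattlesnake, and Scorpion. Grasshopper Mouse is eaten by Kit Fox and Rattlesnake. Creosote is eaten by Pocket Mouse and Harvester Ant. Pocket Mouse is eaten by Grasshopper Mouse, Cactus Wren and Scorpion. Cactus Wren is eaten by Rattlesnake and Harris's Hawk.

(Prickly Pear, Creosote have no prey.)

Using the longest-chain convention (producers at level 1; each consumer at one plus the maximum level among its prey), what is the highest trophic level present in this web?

Producers (level 1): Prickly Pear, Creosote.
Creosote → Pocket Mouse → Grasshopper Mouse → Rattlesnake gives Rattlesnake level 4.
No species has a prey at level 4, so no species reaches level 5.

4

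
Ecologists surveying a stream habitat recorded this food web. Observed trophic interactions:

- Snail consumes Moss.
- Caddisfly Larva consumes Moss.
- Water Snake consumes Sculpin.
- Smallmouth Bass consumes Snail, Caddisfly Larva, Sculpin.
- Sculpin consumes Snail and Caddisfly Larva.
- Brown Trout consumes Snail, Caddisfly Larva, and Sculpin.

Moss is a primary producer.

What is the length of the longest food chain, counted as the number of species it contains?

One longest chain: Moss → Snail → Sculpin → Smallmouth Bass.
It has 4 species and 3 links.

4 species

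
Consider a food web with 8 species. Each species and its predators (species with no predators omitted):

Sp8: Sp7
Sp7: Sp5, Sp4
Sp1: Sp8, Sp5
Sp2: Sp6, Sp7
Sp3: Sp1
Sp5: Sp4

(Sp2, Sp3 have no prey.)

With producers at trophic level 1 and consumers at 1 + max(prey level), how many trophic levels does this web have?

Producers (level 1): Sp2, Sp3.
Sp3 → Sp1 → Sp8 → Sp7 → Sp5 → Sp4 gives Sp4 level 6.
No species has a prey at level 6, so no species reaches level 7.

6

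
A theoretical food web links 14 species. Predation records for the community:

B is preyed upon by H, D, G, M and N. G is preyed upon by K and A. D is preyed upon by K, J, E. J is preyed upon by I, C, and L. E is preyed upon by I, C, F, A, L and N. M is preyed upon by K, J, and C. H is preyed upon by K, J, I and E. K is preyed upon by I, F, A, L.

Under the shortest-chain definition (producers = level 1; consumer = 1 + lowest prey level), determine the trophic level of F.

B is a producer → level 1.
D eats B → level 2.
E eats D → level 3.
F eats E → level 4.
No prey of F is below level 3, so 4 is the minimum.

Trophic level 4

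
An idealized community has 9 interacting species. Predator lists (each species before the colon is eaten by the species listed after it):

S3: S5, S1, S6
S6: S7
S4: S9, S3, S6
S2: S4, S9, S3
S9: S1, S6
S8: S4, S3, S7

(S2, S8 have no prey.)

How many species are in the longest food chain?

5 species

One longest chain: S2 → S4 → S9 → S6 → S7.
It has 5 species and 4 links.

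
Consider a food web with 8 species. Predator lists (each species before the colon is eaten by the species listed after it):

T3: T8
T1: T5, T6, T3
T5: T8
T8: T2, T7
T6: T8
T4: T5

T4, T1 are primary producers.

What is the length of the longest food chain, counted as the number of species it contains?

One longest chain: T4 → T5 → T8 → T2.
It has 4 species and 3 links.

4 species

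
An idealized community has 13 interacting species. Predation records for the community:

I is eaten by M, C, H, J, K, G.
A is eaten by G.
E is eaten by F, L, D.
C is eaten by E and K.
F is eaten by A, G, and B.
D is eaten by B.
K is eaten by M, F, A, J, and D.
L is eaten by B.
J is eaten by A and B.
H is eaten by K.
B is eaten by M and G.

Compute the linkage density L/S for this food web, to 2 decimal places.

There are L = 27 links among S = 13 species.
L/S = 27/13 = 2.0769 ≈ 2.08.

L/S = 2.08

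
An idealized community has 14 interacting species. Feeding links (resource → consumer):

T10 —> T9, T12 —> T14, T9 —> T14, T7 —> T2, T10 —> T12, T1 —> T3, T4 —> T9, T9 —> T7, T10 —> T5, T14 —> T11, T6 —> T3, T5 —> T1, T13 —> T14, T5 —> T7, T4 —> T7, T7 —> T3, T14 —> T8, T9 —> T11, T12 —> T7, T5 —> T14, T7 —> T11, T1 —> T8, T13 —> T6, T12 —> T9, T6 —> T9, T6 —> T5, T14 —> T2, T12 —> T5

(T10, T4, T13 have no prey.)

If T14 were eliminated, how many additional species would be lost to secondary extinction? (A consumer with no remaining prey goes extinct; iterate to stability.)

Remove T14.
Every predator of it retains at least one other prey: T2 still has T7; T11 still has T9, T7; T8 still has T1.
No consumer loses all prey, so no secondary extinctions occur.

0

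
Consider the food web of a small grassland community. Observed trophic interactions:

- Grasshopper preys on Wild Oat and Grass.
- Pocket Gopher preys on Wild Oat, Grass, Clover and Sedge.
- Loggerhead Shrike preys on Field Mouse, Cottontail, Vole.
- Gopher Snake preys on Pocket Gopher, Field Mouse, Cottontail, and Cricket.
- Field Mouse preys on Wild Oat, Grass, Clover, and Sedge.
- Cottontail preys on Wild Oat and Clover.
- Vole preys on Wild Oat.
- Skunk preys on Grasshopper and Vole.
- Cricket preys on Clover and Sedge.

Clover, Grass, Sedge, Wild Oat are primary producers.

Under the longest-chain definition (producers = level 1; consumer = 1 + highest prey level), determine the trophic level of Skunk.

Trophic level 3

Wild Oat is a producer → level 1.
Vole eats Wild Oat → level 2.
Skunk eats Vole (level 2); other prey at levels: Grasshopper 2 → level 3.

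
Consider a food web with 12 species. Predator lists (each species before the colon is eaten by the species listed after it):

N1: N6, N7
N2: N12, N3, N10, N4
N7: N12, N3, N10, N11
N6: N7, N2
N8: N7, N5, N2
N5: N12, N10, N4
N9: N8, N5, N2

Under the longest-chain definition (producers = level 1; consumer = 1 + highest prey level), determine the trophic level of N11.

N9 is a producer → level 1.
N8 eats N9 → level 2.
N7 eats N8 (level 2); other prey at levels: N1 1, N6 2 → level 3.
N11 eats N7 → level 4.

Trophic level 4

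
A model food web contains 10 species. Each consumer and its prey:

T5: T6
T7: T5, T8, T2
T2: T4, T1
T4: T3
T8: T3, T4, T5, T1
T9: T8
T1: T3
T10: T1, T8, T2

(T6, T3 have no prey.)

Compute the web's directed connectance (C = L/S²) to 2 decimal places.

The web has S = 10 species and L = 16 feeding links.
C = L / S² = 16 / 100 = 0.1600 ≈ 0.16.

C = 0.16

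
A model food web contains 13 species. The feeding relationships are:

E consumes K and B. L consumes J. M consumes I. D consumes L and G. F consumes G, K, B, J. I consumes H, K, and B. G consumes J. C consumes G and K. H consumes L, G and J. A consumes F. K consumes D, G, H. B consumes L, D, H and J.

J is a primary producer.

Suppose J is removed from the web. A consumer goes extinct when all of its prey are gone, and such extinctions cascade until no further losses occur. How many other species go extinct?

12

Remove J.
Round 1: L (all prey gone), G (all prey gone) → extinct.
Round 2: H (all prey gone), D (all prey gone) → extinct.
Round 3: K (all prey gone), B (all prey gone) → extinct.
Round 4: C (all prey gone), I (all prey gone), F (all prey gone), E (all prey gone) → extinct.
Round 5: A (all prey gone), M (all prey gone) → extinct.
No further losses. Total secondary extinctions: 12.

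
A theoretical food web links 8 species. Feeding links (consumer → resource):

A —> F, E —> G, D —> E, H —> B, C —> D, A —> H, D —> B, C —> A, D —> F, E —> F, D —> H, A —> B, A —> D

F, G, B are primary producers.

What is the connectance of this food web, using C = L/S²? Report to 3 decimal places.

The web has S = 8 species and L = 13 feeding links.
C = L / S² = 13 / 64 = 0.2031 ≈ 0.203.

C = 0.203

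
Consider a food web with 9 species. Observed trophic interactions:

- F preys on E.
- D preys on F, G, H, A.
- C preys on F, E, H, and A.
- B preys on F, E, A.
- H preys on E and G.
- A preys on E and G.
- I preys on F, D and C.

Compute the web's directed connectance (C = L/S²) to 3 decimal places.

The web has S = 9 species and L = 19 feeding links.
C = L / S² = 19 / 81 = 0.2346 ≈ 0.235.

C = 0.235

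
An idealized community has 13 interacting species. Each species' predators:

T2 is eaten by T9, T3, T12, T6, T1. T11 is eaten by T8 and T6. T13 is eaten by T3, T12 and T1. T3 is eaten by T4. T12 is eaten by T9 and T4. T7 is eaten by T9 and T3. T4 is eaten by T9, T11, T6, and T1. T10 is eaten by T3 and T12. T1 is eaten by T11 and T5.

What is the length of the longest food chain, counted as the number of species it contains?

6 species

One longest chain: T10 → T3 → T4 → T1 → T11 → T6.
It has 6 species and 5 links.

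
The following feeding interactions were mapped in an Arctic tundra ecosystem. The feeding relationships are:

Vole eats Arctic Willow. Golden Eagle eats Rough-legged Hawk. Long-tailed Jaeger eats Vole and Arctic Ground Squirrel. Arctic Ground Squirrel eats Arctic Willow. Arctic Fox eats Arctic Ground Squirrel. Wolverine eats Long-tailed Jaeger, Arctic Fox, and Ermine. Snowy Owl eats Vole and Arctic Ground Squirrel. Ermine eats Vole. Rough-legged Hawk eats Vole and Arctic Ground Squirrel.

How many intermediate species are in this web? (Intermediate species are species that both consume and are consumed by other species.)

6

Intermediate species (has both prey and predators): Vole, Arctic Ground Squirrel, Ermine, Arctic Fox, Rough-legged Hawk, Long-tailed Jaeger.
Count: 6.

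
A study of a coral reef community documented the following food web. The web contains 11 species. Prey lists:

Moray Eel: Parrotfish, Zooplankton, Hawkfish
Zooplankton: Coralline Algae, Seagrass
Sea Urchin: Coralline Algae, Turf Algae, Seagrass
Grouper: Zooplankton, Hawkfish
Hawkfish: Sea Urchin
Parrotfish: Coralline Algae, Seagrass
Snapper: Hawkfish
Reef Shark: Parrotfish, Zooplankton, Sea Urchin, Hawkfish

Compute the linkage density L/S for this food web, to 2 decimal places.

L/S = 1.64

There are L = 18 links among S = 11 species.
L/S = 18/11 = 1.6364 ≈ 1.64.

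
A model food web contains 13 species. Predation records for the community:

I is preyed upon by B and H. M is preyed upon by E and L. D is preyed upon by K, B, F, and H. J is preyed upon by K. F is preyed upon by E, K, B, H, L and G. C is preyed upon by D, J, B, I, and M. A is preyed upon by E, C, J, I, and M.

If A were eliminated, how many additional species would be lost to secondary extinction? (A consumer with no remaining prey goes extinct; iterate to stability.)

12

Remove A.
Round 1: C (all prey gone) → extinct.
Round 2: J (all prey gone), M (all prey gone), D (all prey gone), I (all prey gone) → extinct.
Round 3: F (all prey gone) → extinct.
Round 4: B (all prey gone), E (all prey gone), L (all prey gone), H (all prey gone), G (all prey gone), K (all prey gone) → extinct.
No further losses. Total secondary extinctions: 12.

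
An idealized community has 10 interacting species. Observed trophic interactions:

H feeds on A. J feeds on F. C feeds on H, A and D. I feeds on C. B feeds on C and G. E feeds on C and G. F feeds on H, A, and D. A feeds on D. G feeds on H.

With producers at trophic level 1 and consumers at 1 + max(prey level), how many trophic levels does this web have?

Producers (level 1): D.
D → A → H → G → B gives B level 5.
No species has a prey at level 5, so no species reaches level 6.

5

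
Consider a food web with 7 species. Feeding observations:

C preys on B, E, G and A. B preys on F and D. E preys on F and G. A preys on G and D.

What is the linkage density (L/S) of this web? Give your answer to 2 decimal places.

L/S = 1.43

There are L = 10 links among S = 7 species.
L/S = 10/7 = 1.4286 ≈ 1.43.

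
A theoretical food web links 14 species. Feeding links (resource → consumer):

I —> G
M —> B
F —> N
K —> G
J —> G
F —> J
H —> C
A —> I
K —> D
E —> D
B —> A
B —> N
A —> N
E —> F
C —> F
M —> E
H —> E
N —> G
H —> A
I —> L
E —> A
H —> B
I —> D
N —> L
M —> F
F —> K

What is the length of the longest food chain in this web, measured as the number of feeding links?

One longest chain: M → E → A → I → D.
It has 5 species and 4 links.

4 links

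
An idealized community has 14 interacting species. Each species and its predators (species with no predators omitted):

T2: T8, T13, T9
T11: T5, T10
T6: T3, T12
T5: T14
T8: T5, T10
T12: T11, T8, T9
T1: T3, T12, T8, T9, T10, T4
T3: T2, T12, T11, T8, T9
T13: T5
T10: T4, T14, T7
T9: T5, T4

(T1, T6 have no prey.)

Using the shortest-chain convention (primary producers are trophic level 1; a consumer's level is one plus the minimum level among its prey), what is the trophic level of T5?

Trophic level 3

T1 is a producer → level 1.
T9 eats T1 → level 2.
T5 eats T9 → level 3.
No prey of T5 is below level 2, so 3 is the minimum.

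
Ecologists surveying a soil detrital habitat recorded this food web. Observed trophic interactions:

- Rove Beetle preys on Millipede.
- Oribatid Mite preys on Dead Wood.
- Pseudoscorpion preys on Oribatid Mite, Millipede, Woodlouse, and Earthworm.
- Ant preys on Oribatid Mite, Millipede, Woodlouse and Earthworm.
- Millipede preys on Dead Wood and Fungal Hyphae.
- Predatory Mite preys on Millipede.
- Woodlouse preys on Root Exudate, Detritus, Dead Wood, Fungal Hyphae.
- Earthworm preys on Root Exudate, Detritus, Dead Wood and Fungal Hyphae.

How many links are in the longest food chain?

2 links

One longest chain: Dead Wood → Woodlouse → Pseudoscorpion.
It has 3 species and 2 links.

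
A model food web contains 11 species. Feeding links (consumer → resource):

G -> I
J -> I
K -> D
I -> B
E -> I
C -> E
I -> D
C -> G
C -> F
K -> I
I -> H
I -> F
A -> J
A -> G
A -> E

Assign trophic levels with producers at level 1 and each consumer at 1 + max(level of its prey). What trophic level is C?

Trophic level 4

B is a producer → level 1.
I eats B (level 1); other prey at levels: H 1, D 1, F 1 → level 2.
E eats I → level 3.
C eats E (level 3); other prey at levels: F 1, G 3 → level 4.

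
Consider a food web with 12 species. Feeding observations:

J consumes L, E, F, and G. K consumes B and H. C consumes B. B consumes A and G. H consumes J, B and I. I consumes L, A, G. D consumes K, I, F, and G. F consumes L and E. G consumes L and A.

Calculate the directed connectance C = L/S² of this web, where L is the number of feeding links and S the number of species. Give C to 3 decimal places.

The web has S = 12 species and L = 23 feeding links.
C = L / S² = 23 / 144 = 0.1597 ≈ 0.160.

C = 0.160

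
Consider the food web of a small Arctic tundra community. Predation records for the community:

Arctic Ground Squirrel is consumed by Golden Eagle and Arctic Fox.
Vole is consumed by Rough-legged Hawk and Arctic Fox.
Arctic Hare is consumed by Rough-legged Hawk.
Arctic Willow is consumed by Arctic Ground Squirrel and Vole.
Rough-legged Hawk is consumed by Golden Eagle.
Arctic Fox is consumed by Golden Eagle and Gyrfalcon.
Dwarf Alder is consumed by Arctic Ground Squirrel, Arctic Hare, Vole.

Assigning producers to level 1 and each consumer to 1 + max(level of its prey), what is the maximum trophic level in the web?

4

Producers (level 1): Dwarf Alder, Arctic Willow.
Dwarf Alder → Arctic Hare → Rough-legged Hawk → Golden Eagle gives Golden Eagle level 4.
No species has a prey at level 4, so no species reaches level 5.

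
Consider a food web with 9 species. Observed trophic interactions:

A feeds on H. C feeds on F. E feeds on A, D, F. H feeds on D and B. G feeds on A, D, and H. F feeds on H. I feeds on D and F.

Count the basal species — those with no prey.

2

Basal species (no prey listed): B, D.
Count: 2.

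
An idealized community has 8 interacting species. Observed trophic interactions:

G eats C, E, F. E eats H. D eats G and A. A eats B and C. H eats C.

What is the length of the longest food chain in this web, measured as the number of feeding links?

4 links

One longest chain: C → H → E → G → D.
It has 5 species and 4 links.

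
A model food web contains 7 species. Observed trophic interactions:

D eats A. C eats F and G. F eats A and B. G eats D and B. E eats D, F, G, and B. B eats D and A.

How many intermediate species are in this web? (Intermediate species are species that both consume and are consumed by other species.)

4

Intermediate species (has both prey and predators): D, B, F, G.
Count: 4.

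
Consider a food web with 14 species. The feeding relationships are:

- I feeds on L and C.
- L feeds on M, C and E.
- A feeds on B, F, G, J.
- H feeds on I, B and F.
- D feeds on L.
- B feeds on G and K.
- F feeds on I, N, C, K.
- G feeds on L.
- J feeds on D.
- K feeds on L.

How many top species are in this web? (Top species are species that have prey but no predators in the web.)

2

Top species (has prey, but nothing eats it): A, H.
Count: 2.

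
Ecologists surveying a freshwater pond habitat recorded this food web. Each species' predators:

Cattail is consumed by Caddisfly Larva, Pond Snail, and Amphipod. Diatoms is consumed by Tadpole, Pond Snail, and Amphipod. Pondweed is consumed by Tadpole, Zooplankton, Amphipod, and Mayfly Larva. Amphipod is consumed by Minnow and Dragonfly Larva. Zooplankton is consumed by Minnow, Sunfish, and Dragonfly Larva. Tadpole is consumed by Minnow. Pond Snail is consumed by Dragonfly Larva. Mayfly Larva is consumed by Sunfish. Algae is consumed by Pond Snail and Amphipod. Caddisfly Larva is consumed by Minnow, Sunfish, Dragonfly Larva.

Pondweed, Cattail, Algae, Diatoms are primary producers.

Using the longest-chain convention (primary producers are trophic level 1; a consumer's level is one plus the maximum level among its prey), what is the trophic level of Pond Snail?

Cattail is a producer → level 1.
Pond Snail eats Cattail (level 1); other prey at levels: Algae 1, Diatoms 1 → level 2.

Trophic level 2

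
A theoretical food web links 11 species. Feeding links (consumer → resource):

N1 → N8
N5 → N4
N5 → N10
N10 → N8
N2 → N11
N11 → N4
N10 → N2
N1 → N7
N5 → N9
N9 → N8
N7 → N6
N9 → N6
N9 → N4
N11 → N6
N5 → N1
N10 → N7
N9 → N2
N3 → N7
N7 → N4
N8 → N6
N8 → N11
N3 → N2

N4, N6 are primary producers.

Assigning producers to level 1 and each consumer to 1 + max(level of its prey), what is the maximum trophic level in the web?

Producers (level 1): N4, N6.
N4 → N11 → N8 → N1 → N5 gives N5 level 5.
No species has a prey at level 5, so no species reaches level 6.

5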